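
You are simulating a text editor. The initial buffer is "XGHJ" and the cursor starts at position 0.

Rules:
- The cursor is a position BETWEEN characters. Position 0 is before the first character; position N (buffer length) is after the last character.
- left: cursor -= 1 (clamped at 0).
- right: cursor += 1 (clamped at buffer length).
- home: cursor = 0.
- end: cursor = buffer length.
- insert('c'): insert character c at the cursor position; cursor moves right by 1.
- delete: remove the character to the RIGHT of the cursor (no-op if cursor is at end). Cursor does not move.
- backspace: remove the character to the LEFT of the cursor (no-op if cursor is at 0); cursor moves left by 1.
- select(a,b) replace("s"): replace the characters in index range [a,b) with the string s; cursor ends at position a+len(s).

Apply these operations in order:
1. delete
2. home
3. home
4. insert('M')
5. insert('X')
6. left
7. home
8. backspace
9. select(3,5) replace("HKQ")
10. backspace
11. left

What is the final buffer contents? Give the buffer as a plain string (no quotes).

Answer: MXGHK

Derivation:
After op 1 (delete): buf='GHJ' cursor=0
After op 2 (home): buf='GHJ' cursor=0
After op 3 (home): buf='GHJ' cursor=0
After op 4 (insert('M')): buf='MGHJ' cursor=1
After op 5 (insert('X')): buf='MXGHJ' cursor=2
After op 6 (left): buf='MXGHJ' cursor=1
After op 7 (home): buf='MXGHJ' cursor=0
After op 8 (backspace): buf='MXGHJ' cursor=0
After op 9 (select(3,5) replace("HKQ")): buf='MXGHKQ' cursor=6
After op 10 (backspace): buf='MXGHK' cursor=5
After op 11 (left): buf='MXGHK' cursor=4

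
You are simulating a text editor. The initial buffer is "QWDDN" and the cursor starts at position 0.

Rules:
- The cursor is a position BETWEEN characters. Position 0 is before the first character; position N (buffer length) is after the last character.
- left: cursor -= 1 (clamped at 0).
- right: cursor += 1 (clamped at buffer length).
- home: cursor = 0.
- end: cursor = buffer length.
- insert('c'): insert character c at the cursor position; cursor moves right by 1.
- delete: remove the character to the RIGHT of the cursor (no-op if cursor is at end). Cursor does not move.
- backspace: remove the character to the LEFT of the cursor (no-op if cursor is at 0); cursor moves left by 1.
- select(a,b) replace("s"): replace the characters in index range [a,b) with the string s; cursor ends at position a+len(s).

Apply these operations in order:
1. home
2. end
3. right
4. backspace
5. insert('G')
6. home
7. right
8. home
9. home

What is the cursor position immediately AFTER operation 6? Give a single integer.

After op 1 (home): buf='QWDDN' cursor=0
After op 2 (end): buf='QWDDN' cursor=5
After op 3 (right): buf='QWDDN' cursor=5
After op 4 (backspace): buf='QWDD' cursor=4
After op 5 (insert('G')): buf='QWDDG' cursor=5
After op 6 (home): buf='QWDDG' cursor=0

Answer: 0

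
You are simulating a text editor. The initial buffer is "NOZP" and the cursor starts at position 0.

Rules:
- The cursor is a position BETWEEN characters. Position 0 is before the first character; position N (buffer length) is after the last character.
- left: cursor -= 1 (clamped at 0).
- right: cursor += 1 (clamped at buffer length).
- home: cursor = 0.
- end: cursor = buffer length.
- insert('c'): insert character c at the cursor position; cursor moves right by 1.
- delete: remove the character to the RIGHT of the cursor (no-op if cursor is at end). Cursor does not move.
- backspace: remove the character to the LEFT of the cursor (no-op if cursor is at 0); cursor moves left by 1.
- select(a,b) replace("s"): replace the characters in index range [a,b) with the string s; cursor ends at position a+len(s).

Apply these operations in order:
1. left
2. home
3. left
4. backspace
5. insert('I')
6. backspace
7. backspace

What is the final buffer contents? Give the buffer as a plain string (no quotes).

After op 1 (left): buf='NOZP' cursor=0
After op 2 (home): buf='NOZP' cursor=0
After op 3 (left): buf='NOZP' cursor=0
After op 4 (backspace): buf='NOZP' cursor=0
After op 5 (insert('I')): buf='INOZP' cursor=1
After op 6 (backspace): buf='NOZP' cursor=0
After op 7 (backspace): buf='NOZP' cursor=0

Answer: NOZP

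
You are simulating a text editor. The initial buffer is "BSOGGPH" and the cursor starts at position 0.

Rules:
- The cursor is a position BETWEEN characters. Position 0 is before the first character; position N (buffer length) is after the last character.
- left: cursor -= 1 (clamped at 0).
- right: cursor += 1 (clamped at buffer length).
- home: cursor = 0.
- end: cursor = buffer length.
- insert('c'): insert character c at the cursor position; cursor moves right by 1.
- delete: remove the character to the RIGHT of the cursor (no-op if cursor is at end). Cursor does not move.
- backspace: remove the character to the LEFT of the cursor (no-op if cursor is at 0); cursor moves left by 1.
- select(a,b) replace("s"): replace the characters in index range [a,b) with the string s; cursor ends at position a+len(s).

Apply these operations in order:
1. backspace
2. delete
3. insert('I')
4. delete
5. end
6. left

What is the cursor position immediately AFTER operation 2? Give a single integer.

Answer: 0

Derivation:
After op 1 (backspace): buf='BSOGGPH' cursor=0
After op 2 (delete): buf='SOGGPH' cursor=0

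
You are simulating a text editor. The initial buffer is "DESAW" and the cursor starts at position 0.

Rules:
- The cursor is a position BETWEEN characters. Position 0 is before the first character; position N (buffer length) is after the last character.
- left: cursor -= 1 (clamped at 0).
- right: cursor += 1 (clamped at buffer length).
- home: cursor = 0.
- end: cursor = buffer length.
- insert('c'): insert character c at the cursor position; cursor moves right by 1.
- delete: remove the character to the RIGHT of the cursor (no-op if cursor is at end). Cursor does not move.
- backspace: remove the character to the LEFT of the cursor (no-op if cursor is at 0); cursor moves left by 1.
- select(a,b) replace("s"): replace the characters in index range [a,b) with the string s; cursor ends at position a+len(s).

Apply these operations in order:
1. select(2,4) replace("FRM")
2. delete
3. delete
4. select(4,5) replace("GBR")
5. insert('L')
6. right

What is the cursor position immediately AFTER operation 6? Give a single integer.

After op 1 (select(2,4) replace("FRM")): buf='DEFRMW' cursor=5
After op 2 (delete): buf='DEFRM' cursor=5
After op 3 (delete): buf='DEFRM' cursor=5
After op 4 (select(4,5) replace("GBR")): buf='DEFRGBR' cursor=7
After op 5 (insert('L')): buf='DEFRGBRL' cursor=8
After op 6 (right): buf='DEFRGBRL' cursor=8

Answer: 8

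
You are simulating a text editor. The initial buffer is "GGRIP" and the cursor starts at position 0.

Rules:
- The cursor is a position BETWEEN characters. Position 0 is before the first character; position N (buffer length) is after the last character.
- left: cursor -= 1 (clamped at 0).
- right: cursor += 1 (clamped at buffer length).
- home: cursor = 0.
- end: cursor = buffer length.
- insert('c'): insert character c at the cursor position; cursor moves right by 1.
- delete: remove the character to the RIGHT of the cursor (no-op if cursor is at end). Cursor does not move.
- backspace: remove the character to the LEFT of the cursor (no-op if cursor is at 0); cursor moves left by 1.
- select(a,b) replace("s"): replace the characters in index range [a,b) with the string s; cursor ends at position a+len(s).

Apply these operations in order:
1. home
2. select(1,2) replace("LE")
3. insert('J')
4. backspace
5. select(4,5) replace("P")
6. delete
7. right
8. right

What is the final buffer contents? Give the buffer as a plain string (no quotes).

After op 1 (home): buf='GGRIP' cursor=0
After op 2 (select(1,2) replace("LE")): buf='GLERIP' cursor=3
After op 3 (insert('J')): buf='GLEJRIP' cursor=4
After op 4 (backspace): buf='GLERIP' cursor=3
After op 5 (select(4,5) replace("P")): buf='GLERPP' cursor=5
After op 6 (delete): buf='GLERP' cursor=5
After op 7 (right): buf='GLERP' cursor=5
After op 8 (right): buf='GLERP' cursor=5

Answer: GLERP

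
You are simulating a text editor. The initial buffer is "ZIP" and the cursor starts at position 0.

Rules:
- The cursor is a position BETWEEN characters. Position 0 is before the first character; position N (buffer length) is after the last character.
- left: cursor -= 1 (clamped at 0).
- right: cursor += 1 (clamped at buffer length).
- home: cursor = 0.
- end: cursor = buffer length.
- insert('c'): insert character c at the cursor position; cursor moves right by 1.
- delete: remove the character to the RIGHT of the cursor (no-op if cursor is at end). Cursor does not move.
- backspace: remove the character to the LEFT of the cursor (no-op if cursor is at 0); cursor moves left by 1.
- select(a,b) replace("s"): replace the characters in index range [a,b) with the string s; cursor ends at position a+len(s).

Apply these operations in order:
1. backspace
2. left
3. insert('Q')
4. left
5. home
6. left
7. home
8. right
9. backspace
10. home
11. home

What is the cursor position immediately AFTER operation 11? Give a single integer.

Answer: 0

Derivation:
After op 1 (backspace): buf='ZIP' cursor=0
After op 2 (left): buf='ZIP' cursor=0
After op 3 (insert('Q')): buf='QZIP' cursor=1
After op 4 (left): buf='QZIP' cursor=0
After op 5 (home): buf='QZIP' cursor=0
After op 6 (left): buf='QZIP' cursor=0
After op 7 (home): buf='QZIP' cursor=0
After op 8 (right): buf='QZIP' cursor=1
After op 9 (backspace): buf='ZIP' cursor=0
After op 10 (home): buf='ZIP' cursor=0
After op 11 (home): buf='ZIP' cursor=0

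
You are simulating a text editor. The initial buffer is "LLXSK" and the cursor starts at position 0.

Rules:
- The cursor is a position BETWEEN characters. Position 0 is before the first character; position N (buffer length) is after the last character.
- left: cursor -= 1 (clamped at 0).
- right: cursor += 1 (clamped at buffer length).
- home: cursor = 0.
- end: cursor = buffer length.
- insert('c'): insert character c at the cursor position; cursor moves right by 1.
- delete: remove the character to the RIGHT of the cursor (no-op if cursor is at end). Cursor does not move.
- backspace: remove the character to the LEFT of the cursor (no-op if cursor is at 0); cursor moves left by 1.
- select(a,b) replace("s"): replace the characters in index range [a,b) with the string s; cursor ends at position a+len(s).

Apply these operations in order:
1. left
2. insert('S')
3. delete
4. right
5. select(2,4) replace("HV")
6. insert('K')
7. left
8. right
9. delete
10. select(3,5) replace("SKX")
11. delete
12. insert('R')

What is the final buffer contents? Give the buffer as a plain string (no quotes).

Answer: SLHSKXR

Derivation:
After op 1 (left): buf='LLXSK' cursor=0
After op 2 (insert('S')): buf='SLLXSK' cursor=1
After op 3 (delete): buf='SLXSK' cursor=1
After op 4 (right): buf='SLXSK' cursor=2
After op 5 (select(2,4) replace("HV")): buf='SLHVK' cursor=4
After op 6 (insert('K')): buf='SLHVKK' cursor=5
After op 7 (left): buf='SLHVKK' cursor=4
After op 8 (right): buf='SLHVKK' cursor=5
After op 9 (delete): buf='SLHVK' cursor=5
After op 10 (select(3,5) replace("SKX")): buf='SLHSKX' cursor=6
After op 11 (delete): buf='SLHSKX' cursor=6
After op 12 (insert('R')): buf='SLHSKXR' cursor=7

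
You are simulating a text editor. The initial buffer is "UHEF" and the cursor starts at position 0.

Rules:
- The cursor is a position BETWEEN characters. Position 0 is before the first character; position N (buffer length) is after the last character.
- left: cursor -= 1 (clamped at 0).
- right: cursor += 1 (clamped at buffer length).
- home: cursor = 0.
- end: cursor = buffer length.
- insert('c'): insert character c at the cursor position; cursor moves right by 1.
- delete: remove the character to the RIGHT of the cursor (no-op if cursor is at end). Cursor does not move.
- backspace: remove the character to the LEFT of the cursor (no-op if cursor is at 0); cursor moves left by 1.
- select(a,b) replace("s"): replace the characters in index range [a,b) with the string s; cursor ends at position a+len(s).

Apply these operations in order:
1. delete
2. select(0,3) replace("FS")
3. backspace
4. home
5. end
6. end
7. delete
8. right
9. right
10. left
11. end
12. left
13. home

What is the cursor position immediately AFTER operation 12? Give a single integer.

After op 1 (delete): buf='HEF' cursor=0
After op 2 (select(0,3) replace("FS")): buf='FS' cursor=2
After op 3 (backspace): buf='F' cursor=1
After op 4 (home): buf='F' cursor=0
After op 5 (end): buf='F' cursor=1
After op 6 (end): buf='F' cursor=1
After op 7 (delete): buf='F' cursor=1
After op 8 (right): buf='F' cursor=1
After op 9 (right): buf='F' cursor=1
After op 10 (left): buf='F' cursor=0
After op 11 (end): buf='F' cursor=1
After op 12 (left): buf='F' cursor=0

Answer: 0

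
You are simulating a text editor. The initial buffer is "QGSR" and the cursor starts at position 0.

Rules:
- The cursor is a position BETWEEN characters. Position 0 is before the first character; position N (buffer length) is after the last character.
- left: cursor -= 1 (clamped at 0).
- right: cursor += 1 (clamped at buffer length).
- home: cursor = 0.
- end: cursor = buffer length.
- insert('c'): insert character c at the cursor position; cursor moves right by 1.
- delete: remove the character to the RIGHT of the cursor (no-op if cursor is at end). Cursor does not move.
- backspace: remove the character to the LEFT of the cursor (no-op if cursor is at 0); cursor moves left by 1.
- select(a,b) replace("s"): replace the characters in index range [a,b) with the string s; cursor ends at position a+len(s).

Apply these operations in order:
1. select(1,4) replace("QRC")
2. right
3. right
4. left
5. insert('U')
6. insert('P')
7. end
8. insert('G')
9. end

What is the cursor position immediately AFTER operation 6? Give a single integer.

After op 1 (select(1,4) replace("QRC")): buf='QQRC' cursor=4
After op 2 (right): buf='QQRC' cursor=4
After op 3 (right): buf='QQRC' cursor=4
After op 4 (left): buf='QQRC' cursor=3
After op 5 (insert('U')): buf='QQRUC' cursor=4
After op 6 (insert('P')): buf='QQRUPC' cursor=5

Answer: 5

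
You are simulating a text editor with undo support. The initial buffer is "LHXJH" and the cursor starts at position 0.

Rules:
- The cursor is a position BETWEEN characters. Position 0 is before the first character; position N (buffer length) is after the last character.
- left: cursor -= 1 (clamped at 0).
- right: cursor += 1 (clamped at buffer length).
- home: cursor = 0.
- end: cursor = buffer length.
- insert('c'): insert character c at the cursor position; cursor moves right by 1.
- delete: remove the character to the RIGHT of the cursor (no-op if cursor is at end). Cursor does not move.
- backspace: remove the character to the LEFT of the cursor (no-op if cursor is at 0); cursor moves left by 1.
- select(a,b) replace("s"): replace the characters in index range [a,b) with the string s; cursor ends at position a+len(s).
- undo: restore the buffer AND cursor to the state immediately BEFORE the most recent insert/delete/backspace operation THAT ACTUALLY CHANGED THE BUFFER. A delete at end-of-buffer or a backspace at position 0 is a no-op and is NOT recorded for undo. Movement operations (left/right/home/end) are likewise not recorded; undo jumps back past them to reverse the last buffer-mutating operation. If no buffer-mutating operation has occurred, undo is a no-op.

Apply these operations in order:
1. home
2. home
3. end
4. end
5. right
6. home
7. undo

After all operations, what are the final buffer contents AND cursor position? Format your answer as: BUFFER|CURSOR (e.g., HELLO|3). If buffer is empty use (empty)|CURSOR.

After op 1 (home): buf='LHXJH' cursor=0
After op 2 (home): buf='LHXJH' cursor=0
After op 3 (end): buf='LHXJH' cursor=5
After op 4 (end): buf='LHXJH' cursor=5
After op 5 (right): buf='LHXJH' cursor=5
After op 6 (home): buf='LHXJH' cursor=0
After op 7 (undo): buf='LHXJH' cursor=0

Answer: LHXJH|0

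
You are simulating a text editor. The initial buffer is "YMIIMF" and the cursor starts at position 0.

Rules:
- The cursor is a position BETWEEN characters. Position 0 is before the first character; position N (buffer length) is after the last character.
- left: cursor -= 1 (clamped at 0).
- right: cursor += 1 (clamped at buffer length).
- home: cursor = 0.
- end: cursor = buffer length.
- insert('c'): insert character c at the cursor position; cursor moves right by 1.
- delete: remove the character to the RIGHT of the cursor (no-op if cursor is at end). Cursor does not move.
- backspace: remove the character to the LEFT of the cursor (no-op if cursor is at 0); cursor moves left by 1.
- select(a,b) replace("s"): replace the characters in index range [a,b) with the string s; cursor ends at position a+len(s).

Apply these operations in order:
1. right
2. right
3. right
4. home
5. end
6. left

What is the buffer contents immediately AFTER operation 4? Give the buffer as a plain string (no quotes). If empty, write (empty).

Answer: YMIIMF

Derivation:
After op 1 (right): buf='YMIIMF' cursor=1
After op 2 (right): buf='YMIIMF' cursor=2
After op 3 (right): buf='YMIIMF' cursor=3
After op 4 (home): buf='YMIIMF' cursor=0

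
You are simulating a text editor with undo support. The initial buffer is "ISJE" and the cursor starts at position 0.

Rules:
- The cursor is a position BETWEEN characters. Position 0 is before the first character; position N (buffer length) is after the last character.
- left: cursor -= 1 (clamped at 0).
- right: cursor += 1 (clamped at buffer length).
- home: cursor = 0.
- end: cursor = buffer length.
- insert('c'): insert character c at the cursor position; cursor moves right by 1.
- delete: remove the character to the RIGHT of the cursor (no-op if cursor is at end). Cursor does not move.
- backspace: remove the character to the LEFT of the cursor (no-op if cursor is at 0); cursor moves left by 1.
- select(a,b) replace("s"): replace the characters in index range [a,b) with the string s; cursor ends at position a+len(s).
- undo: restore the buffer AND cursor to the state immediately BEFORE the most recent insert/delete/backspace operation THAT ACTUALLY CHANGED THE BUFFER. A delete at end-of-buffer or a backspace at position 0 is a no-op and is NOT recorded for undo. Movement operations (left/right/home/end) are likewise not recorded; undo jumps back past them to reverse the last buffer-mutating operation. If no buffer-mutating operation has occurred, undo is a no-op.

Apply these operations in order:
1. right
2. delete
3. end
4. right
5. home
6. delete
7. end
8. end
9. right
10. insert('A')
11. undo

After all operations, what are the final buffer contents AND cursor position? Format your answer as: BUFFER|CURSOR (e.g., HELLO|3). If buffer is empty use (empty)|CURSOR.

Answer: JE|2

Derivation:
After op 1 (right): buf='ISJE' cursor=1
After op 2 (delete): buf='IJE' cursor=1
After op 3 (end): buf='IJE' cursor=3
After op 4 (right): buf='IJE' cursor=3
After op 5 (home): buf='IJE' cursor=0
After op 6 (delete): buf='JE' cursor=0
After op 7 (end): buf='JE' cursor=2
After op 8 (end): buf='JE' cursor=2
After op 9 (right): buf='JE' cursor=2
After op 10 (insert('A')): buf='JEA' cursor=3
After op 11 (undo): buf='JE' cursor=2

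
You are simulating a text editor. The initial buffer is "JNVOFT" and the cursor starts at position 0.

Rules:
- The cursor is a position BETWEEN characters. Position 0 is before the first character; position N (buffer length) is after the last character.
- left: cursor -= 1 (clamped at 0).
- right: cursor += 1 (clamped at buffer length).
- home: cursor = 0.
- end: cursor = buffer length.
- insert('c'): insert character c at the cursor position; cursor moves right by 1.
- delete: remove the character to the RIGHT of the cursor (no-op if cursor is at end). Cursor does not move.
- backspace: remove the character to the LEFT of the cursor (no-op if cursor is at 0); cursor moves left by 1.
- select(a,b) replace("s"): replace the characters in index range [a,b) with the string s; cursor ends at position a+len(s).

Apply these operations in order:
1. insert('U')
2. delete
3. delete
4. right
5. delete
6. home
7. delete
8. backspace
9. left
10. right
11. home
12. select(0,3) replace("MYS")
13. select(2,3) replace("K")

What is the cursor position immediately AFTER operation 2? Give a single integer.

Answer: 1

Derivation:
After op 1 (insert('U')): buf='UJNVOFT' cursor=1
After op 2 (delete): buf='UNVOFT' cursor=1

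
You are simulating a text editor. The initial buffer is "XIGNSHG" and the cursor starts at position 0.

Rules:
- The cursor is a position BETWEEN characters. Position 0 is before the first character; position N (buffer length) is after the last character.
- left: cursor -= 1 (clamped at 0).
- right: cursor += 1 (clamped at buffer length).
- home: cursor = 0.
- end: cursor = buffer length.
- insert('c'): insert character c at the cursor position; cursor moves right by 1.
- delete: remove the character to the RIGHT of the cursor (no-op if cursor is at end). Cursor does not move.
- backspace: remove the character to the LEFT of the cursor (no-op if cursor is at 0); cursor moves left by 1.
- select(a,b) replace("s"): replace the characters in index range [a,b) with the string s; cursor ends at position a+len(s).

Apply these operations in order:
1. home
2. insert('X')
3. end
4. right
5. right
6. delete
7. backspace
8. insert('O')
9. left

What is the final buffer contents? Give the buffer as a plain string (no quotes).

After op 1 (home): buf='XIGNSHG' cursor=0
After op 2 (insert('X')): buf='XXIGNSHG' cursor=1
After op 3 (end): buf='XXIGNSHG' cursor=8
After op 4 (right): buf='XXIGNSHG' cursor=8
After op 5 (right): buf='XXIGNSHG' cursor=8
After op 6 (delete): buf='XXIGNSHG' cursor=8
After op 7 (backspace): buf='XXIGNSH' cursor=7
After op 8 (insert('O')): buf='XXIGNSHO' cursor=8
After op 9 (left): buf='XXIGNSHO' cursor=7

Answer: XXIGNSHO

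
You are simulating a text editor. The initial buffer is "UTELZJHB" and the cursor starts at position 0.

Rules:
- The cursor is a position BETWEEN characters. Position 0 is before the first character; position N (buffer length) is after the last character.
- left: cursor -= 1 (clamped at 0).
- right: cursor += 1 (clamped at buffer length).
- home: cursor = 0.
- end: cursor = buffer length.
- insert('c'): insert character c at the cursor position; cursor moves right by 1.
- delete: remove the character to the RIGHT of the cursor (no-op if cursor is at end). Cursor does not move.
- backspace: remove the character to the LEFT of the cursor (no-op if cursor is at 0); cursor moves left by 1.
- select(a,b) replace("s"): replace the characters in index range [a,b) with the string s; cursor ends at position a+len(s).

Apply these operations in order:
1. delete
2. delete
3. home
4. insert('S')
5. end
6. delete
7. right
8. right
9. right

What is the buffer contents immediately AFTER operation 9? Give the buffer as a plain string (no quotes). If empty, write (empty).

After op 1 (delete): buf='TELZJHB' cursor=0
After op 2 (delete): buf='ELZJHB' cursor=0
After op 3 (home): buf='ELZJHB' cursor=0
After op 4 (insert('S')): buf='SELZJHB' cursor=1
After op 5 (end): buf='SELZJHB' cursor=7
After op 6 (delete): buf='SELZJHB' cursor=7
After op 7 (right): buf='SELZJHB' cursor=7
After op 8 (right): buf='SELZJHB' cursor=7
After op 9 (right): buf='SELZJHB' cursor=7

Answer: SELZJHB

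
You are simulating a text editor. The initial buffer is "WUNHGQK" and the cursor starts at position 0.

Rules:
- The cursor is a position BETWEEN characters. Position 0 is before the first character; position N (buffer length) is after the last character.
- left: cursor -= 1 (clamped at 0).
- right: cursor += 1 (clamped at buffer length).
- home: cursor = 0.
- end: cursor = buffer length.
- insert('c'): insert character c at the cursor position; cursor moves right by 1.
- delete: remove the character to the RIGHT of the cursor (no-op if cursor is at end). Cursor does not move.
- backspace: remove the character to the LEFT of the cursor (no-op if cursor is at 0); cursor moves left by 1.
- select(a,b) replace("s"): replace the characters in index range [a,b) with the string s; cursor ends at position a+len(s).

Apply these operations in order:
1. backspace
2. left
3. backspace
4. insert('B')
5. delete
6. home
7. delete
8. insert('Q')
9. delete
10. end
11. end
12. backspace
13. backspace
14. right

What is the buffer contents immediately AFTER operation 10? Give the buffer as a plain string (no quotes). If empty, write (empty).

After op 1 (backspace): buf='WUNHGQK' cursor=0
After op 2 (left): buf='WUNHGQK' cursor=0
After op 3 (backspace): buf='WUNHGQK' cursor=0
After op 4 (insert('B')): buf='BWUNHGQK' cursor=1
After op 5 (delete): buf='BUNHGQK' cursor=1
After op 6 (home): buf='BUNHGQK' cursor=0
After op 7 (delete): buf='UNHGQK' cursor=0
After op 8 (insert('Q')): buf='QUNHGQK' cursor=1
After op 9 (delete): buf='QNHGQK' cursor=1
After op 10 (end): buf='QNHGQK' cursor=6

Answer: QNHGQK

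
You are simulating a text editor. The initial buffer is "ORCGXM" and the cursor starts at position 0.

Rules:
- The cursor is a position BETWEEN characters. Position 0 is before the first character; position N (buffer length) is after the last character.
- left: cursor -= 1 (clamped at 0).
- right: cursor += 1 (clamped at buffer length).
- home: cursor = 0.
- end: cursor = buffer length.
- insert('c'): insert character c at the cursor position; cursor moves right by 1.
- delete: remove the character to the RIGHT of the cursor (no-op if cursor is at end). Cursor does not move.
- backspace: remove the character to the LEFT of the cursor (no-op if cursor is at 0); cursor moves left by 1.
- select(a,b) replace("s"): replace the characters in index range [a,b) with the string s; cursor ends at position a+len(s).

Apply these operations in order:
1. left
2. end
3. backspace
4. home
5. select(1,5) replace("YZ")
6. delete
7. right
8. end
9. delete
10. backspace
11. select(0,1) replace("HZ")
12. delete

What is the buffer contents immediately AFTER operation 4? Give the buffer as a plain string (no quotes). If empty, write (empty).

Answer: ORCGX

Derivation:
After op 1 (left): buf='ORCGXM' cursor=0
After op 2 (end): buf='ORCGXM' cursor=6
After op 3 (backspace): buf='ORCGX' cursor=5
After op 4 (home): buf='ORCGX' cursor=0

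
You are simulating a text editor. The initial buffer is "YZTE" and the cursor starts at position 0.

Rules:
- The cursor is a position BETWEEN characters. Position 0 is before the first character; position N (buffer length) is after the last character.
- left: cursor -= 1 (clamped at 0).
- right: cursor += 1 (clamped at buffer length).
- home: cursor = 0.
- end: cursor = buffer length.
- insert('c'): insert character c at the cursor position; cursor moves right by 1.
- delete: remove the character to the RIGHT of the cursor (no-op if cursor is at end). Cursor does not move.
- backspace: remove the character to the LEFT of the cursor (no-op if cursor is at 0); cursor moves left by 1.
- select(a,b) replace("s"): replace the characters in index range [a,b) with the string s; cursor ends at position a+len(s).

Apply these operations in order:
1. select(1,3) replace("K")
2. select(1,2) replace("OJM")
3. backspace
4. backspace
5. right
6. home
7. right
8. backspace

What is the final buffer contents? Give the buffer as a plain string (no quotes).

Answer: OE

Derivation:
After op 1 (select(1,3) replace("K")): buf='YKE' cursor=2
After op 2 (select(1,2) replace("OJM")): buf='YOJME' cursor=4
After op 3 (backspace): buf='YOJE' cursor=3
After op 4 (backspace): buf='YOE' cursor=2
After op 5 (right): buf='YOE' cursor=3
After op 6 (home): buf='YOE' cursor=0
After op 7 (right): buf='YOE' cursor=1
After op 8 (backspace): buf='OE' cursor=0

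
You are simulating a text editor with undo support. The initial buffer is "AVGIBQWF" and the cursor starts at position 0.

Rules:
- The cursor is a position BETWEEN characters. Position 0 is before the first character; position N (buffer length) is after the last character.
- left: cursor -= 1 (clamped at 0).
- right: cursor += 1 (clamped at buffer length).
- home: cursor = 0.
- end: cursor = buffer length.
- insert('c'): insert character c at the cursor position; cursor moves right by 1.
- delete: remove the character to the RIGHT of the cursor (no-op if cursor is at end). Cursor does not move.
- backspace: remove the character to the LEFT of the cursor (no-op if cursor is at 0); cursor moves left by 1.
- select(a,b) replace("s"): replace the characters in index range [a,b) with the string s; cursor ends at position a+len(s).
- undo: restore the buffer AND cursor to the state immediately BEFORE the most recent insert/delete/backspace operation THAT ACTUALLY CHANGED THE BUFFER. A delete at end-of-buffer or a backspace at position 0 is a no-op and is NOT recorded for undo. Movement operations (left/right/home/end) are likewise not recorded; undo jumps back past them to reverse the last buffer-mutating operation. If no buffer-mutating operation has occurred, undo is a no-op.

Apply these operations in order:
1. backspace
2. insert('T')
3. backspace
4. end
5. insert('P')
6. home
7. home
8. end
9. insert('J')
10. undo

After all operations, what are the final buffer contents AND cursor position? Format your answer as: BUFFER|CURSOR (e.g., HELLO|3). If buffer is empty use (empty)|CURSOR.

After op 1 (backspace): buf='AVGIBQWF' cursor=0
After op 2 (insert('T')): buf='TAVGIBQWF' cursor=1
After op 3 (backspace): buf='AVGIBQWF' cursor=0
After op 4 (end): buf='AVGIBQWF' cursor=8
After op 5 (insert('P')): buf='AVGIBQWFP' cursor=9
After op 6 (home): buf='AVGIBQWFP' cursor=0
After op 7 (home): buf='AVGIBQWFP' cursor=0
After op 8 (end): buf='AVGIBQWFP' cursor=9
After op 9 (insert('J')): buf='AVGIBQWFPJ' cursor=10
After op 10 (undo): buf='AVGIBQWFP' cursor=9

Answer: AVGIBQWFP|9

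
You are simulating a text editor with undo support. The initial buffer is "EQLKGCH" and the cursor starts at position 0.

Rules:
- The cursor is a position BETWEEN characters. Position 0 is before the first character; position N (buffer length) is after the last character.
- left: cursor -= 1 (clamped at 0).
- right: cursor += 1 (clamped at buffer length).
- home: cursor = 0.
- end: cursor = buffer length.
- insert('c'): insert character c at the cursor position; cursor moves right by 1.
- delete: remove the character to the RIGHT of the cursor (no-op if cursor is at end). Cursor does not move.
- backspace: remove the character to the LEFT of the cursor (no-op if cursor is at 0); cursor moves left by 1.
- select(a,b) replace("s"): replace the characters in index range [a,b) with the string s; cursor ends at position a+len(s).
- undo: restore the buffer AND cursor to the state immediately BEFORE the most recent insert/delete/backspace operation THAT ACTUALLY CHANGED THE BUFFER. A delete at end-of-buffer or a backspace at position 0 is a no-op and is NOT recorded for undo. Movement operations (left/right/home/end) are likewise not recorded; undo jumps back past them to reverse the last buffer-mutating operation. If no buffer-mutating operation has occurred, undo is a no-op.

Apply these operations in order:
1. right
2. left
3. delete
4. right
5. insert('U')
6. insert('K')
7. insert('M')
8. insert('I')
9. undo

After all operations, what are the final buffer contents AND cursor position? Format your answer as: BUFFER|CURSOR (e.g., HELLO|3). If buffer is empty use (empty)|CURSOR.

Answer: QUKMLKGCH|4

Derivation:
After op 1 (right): buf='EQLKGCH' cursor=1
After op 2 (left): buf='EQLKGCH' cursor=0
After op 3 (delete): buf='QLKGCH' cursor=0
After op 4 (right): buf='QLKGCH' cursor=1
After op 5 (insert('U')): buf='QULKGCH' cursor=2
After op 6 (insert('K')): buf='QUKLKGCH' cursor=3
After op 7 (insert('M')): buf='QUKMLKGCH' cursor=4
After op 8 (insert('I')): buf='QUKMILKGCH' cursor=5
After op 9 (undo): buf='QUKMLKGCH' cursor=4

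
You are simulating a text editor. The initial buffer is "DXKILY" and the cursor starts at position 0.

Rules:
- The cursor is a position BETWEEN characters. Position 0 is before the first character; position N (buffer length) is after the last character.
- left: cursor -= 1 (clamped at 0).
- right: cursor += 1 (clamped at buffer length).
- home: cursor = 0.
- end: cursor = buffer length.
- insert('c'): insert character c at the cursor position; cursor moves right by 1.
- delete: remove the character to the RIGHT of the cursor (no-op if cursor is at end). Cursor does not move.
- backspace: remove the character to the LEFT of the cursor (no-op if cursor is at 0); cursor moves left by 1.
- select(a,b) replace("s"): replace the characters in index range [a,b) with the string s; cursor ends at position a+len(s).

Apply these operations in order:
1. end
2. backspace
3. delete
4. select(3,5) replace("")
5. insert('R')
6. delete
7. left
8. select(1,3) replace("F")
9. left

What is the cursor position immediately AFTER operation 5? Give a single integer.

After op 1 (end): buf='DXKILY' cursor=6
After op 2 (backspace): buf='DXKIL' cursor=5
After op 3 (delete): buf='DXKIL' cursor=5
After op 4 (select(3,5) replace("")): buf='DXK' cursor=3
After op 5 (insert('R')): buf='DXKR' cursor=4

Answer: 4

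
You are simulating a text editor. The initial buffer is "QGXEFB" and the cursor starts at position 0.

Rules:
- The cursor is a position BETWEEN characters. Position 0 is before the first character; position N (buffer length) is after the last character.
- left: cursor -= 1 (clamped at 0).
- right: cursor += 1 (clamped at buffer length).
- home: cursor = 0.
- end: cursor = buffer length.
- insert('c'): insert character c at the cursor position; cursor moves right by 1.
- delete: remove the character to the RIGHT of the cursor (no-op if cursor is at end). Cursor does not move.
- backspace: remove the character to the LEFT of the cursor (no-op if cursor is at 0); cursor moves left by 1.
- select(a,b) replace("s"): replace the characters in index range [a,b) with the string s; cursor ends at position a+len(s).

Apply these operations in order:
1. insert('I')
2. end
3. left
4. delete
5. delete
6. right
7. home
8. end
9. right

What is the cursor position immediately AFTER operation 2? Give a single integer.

Answer: 7

Derivation:
After op 1 (insert('I')): buf='IQGXEFB' cursor=1
After op 2 (end): buf='IQGXEFB' cursor=7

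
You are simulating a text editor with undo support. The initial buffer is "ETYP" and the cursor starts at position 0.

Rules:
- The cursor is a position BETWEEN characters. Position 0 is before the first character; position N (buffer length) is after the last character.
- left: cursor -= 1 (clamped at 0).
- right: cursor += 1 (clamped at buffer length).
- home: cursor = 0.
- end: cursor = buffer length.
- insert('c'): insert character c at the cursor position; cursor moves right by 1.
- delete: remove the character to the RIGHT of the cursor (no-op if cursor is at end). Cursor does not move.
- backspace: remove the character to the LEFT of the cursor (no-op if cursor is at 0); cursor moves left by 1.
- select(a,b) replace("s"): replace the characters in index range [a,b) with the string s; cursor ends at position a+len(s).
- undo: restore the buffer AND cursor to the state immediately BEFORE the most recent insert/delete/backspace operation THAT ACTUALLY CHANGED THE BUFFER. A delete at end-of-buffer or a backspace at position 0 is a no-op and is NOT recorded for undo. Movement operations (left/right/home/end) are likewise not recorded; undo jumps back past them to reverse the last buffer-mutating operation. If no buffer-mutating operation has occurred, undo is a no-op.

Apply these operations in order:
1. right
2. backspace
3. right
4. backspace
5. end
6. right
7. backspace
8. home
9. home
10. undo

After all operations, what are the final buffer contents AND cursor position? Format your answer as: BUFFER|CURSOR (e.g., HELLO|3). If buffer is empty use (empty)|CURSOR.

Answer: YP|2

Derivation:
After op 1 (right): buf='ETYP' cursor=1
After op 2 (backspace): buf='TYP' cursor=0
After op 3 (right): buf='TYP' cursor=1
After op 4 (backspace): buf='YP' cursor=0
After op 5 (end): buf='YP' cursor=2
After op 6 (right): buf='YP' cursor=2
After op 7 (backspace): buf='Y' cursor=1
After op 8 (home): buf='Y' cursor=0
After op 9 (home): buf='Y' cursor=0
After op 10 (undo): buf='YP' cursor=2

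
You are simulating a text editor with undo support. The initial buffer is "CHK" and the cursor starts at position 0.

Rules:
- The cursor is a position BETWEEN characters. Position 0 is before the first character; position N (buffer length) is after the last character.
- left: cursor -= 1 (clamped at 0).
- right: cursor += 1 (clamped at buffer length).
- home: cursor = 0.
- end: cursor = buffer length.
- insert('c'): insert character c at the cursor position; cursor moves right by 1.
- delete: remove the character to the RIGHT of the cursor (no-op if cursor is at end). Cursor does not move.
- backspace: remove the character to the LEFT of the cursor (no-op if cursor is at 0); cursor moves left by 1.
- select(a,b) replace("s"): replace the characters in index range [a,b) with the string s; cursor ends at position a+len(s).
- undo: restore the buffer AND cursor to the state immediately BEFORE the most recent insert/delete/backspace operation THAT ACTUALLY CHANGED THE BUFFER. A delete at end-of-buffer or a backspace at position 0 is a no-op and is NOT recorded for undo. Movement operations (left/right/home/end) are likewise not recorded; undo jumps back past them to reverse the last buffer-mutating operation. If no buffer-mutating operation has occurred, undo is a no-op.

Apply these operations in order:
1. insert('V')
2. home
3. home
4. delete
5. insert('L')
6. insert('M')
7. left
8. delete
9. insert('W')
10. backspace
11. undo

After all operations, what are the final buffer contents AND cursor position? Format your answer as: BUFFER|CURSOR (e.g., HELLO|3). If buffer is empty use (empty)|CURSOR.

After op 1 (insert('V')): buf='VCHK' cursor=1
After op 2 (home): buf='VCHK' cursor=0
After op 3 (home): buf='VCHK' cursor=0
After op 4 (delete): buf='CHK' cursor=0
After op 5 (insert('L')): buf='LCHK' cursor=1
After op 6 (insert('M')): buf='LMCHK' cursor=2
After op 7 (left): buf='LMCHK' cursor=1
After op 8 (delete): buf='LCHK' cursor=1
After op 9 (insert('W')): buf='LWCHK' cursor=2
After op 10 (backspace): buf='LCHK' cursor=1
After op 11 (undo): buf='LWCHK' cursor=2

Answer: LWCHK|2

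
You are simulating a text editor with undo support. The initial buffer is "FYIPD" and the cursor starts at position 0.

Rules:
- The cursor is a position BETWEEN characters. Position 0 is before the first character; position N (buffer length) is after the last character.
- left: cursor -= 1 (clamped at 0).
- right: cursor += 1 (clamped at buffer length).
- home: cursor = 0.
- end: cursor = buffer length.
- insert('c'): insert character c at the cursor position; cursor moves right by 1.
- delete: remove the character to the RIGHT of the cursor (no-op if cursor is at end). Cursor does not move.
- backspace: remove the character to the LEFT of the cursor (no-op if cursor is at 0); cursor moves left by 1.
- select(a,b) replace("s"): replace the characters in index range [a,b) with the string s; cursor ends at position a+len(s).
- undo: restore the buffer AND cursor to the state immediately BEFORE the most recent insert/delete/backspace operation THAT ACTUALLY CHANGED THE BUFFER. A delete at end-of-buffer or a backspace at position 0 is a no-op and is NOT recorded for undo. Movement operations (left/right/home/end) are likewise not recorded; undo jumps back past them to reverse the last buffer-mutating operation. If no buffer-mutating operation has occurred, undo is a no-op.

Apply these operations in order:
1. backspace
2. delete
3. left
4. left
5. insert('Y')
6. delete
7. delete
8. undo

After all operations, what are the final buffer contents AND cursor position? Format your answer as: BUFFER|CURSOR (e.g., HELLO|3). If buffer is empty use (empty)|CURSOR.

Answer: YIPD|1

Derivation:
After op 1 (backspace): buf='FYIPD' cursor=0
After op 2 (delete): buf='YIPD' cursor=0
After op 3 (left): buf='YIPD' cursor=0
After op 4 (left): buf='YIPD' cursor=0
After op 5 (insert('Y')): buf='YYIPD' cursor=1
After op 6 (delete): buf='YIPD' cursor=1
After op 7 (delete): buf='YPD' cursor=1
After op 8 (undo): buf='YIPD' cursor=1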